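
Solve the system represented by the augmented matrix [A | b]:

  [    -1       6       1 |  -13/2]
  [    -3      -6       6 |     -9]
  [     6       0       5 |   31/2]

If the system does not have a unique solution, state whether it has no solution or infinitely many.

x_1 = 3, x_2 = -1/2, x_3 = -1/2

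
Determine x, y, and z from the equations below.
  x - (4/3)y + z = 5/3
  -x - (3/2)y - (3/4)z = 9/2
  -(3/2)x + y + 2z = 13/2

x = -3, y = -2, z = 2

Row-reduce the augmented matrix:
R2 ← R2 + 1·R1.
R3 ← R3 + 3/2·R1.
R2 ← R2 / (-17/6).
R1 ← R1 + 4/3·R2.
R3 ← R3 + 1·R2.
R3 ← R3 / (58/17).
R1 ← R1 − 15/17·R3.
R2 ← R2 + 3/34·R3.
Reading off the reduced rows gives x = -3, y = -2, z = 2.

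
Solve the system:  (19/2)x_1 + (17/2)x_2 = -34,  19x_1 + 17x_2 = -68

Row-reduce:
R1 ← R1 / (19/2).
R2 ← R2 − 19·R1.
Rank is 1 with 2 unknowns, leaving x_2 free.

infinitely many solutions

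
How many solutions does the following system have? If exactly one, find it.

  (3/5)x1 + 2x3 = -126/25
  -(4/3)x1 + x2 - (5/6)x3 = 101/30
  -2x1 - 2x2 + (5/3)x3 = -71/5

x1 = 8/5, x2 = 3, x3 = -3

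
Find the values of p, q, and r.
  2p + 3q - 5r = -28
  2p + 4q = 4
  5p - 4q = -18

p = -2, q = 2, r = 6

Row-reduce the augmented matrix:
R1 ← R1 / (2).
R2 ← R2 − 2·R1.
R3 ← R3 − 5·R1.
R1 ← R1 − 3/2·R2.
R3 ← R3 + 23/2·R2.
R3 ← R3 / (70).
R1 ← R1 + 10·R3.
R2 ← R2 − 5·R3.
Reading off the reduced rows gives p = -2, q = 2, r = 6.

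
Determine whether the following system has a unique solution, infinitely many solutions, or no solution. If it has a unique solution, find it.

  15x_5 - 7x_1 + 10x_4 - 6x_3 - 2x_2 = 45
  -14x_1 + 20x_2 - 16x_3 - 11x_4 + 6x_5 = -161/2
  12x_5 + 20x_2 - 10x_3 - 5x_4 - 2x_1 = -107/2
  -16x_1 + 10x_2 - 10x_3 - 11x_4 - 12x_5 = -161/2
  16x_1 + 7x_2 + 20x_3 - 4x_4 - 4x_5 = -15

x_1 = 0, x_2 = -3, x_3 = 1, x_4 = 3/2, x_5 = 2

Row-reduce the augmented matrix:
R1 ← R1 / (-7).
R2 ← R2 + 14·R1.
R3 ← R3 + 2·R1.
R4 ← R4 + 16·R1.
R5 ← R5 − 16·R1.
R2 ← R2 / (24).
R1 ← R1 − 2/7·R2.
R3 ← R3 − 144/7·R2.
R4 ← R4 − 102/7·R2.
R5 ← R5 − 17/7·R2.
R3 ← R3 / (-34/7).
R1 ← R1 − 19/21·R3.
R2 ← R2 + 1/6·R3.
R4 ← R4 − 43/7·R3.
R5 ← R5 − 281/42·R3.
R4 ← R4 / (587/68).
R1 ← R1 − 165/68·R4.
R2 ← R2 + 263/136·R4.
R3 ← R3 + 131/34·R4.
R5 ← R5 − 6497/136·R4.
R5 ← R5 / (28889/587).
R1 ← R1 − 1333/587·R5.
R2 ← R2 + 623/587·R5.
R3 ← R3 + 2355/587·R5.
R4 ← R4 − 276/587·R5.
Reading off the reduced rows gives x_1 = 0, x_2 = -3, x_3 = 1, x_4 = 3/2, x_5 = 2.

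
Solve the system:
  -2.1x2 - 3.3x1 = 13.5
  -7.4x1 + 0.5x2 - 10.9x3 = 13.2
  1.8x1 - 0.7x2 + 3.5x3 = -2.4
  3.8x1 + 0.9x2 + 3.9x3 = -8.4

Row-reduce the augmented matrix:
R1 ← R1 / (-33/10).
R2 ← R2 + 37/5·R1.
R3 ← R3 − 9/5·R1.
R4 ← R4 − 19/5·R1.
R2 ← R2 / (573/110).
R1 ← R1 − 7/11·R2.
R3 ← R3 + 203/110·R2.
R4 ← R4 + 167/110·R2.
R3 ← R3 / (-1036/2865).
R1 ← R1 − 763/573·R3.
R2 ← R2 + 1199/573·R3.
R4 ← R4 − 2072/2865·R3.
R4 reduces to 0 = 0, so the extra equation is consistent.
Reading off the reduced rows gives x1 = -6, x2 = 3, x3 = 3.

x1 = -6, x2 = 3, x3 = 3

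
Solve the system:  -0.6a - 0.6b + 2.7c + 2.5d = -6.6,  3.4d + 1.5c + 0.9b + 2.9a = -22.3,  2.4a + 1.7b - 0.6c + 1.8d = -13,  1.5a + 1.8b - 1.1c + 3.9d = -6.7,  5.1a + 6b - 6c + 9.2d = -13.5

a = -5, b = -2, c = -4, d = 0

Row-reduce the augmented matrix:
R1 ← R1 / (-3/5).
R2 ← R2 − 29/10·R1.
R3 ← R3 − 12/5·R1.
R4 ← R4 − 3/2·R1.
R5 ← R5 − 51/10·R1.
R2 ← R2 / (-2).
R1 ← R1 − 1·R2.
R3 ← R3 + 7/10·R2.
R4 ← R4 − 3/10·R2.
R5 ← R5 − 9/10·R2.
R3 ← R3 / (2043/400).
R1 ← R1 − 111/40·R3.
R2 ← R2 + 291/40·R3.
R4 ← R4 − 3133/400·R3.
R5 ← R5 − 9399/400·R3.
R4 ← R4 / (32941/12258).
R1 ← R1 − 221/2043·R4.
R2 ← R2 − 2752/2043·R4.
R3 ← R3 − 7657/6129·R4.
R5 ← R5 − 32941/4086·R4.
R5 reduces to 0 = 0, so the extra equation is consistent.
Reading off the reduced rows gives a = -5, b = -2, c = -4, d = 0.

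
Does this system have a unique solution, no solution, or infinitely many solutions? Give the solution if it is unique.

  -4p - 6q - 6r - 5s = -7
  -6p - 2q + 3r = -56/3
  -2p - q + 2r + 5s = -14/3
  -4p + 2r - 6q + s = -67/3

p = 1, q = 7/3, r = -8/3, s = 1

Row-reduce the augmented matrix:
R1 ← R1 / (-4).
R2 ← R2 + 6·R1.
R3 ← R3 + 2·R1.
R4 ← R4 + 4·R1.
R2 ← R2 / (7).
R1 ← R1 − 3/2·R2.
R3 ← R3 − 2·R2.
R3 ← R3 / (11/7).
R1 ← R1 + 15/14·R3.
R2 ← R2 − 12/7·R3.
R4 ← R4 − 8·R3.
R4 ← R4 / (-234/11).
R1 ← R1 − 145/44·R4.
R2 ← R2 + 105/22·R4.
R3 ← R3 − 75/22·R4.
Reading off the reduced rows gives p = 1, q = 7/3, r = -8/3, s = 1.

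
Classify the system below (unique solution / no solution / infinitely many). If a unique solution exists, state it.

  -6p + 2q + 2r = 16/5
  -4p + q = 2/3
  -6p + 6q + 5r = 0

p = -2/3, q = -2, r = 8/5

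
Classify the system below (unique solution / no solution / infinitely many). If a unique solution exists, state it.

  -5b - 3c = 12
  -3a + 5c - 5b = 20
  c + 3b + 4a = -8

a = 0, b = -3, c = 1

Row-reduce the augmented matrix:
Swap R1 and R2.
R1 ← R1 / (-3).
R3 ← R3 − 4·R1.
R2 ← R2 / (-5).
R1 ← R1 − 5/3·R2.
R3 ← R3 + 11/3·R2.
R3 ← R3 / (148/15).
R1 ← R1 + 8/3·R3.
R2 ← R2 − 3/5·R3.
Reading off the reduced rows gives a = 0, b = -3, c = 1.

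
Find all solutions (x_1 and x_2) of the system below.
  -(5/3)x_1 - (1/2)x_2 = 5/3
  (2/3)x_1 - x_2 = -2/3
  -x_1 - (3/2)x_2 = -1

Row-reduce:
R1 ← R1 / (-5/3).
R2 ← R2 − 2/3·R1.
R3 ← R3 + 1·R1.
R2 ← R2 / (-6/5).
R1 ← R1 − 3/10·R2.
R3 ← R3 + 6/5·R2.
Row 3 reduces to 0 = -2, a contradiction. The system is inconsistent.

no solution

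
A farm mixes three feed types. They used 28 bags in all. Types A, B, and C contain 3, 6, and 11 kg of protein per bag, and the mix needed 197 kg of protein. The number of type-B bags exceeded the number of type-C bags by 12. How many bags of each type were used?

type-A bags: 2, type-B bags: 19, type-C bags: 7

Let a = type-A bags, b = type-B bags, c = type-C bags.
  a + b + c = 28
  3a + 6b + 11c = 197
  b - c = 12
Row-reduce the augmented matrix:
R2 ← R2 − 3·R1.
R2 ← R2 / (3).
R1 ← R1 − 1·R2.
R3 ← R3 − 1·R2.
R3 ← R3 / (-11/3).
R1 ← R1 + 5/3·R3.
R2 ← R2 − 8/3·R3.
Reading off the reduced rows gives a = 2, b = 19, c = 7.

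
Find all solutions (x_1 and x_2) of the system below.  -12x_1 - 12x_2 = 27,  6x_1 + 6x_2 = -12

no solution

Row-reduce:
R1 ← R1 / (-12).
R2 ← R2 − 6·R1.
Row 2 reduces to 0 = 3/2, a contradiction. The system is inconsistent.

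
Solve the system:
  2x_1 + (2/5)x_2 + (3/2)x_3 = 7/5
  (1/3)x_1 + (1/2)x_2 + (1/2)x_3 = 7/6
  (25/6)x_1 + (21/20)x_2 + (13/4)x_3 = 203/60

infinitely many solutions

Row-reduce:
R1 ← R1 / (2).
R2 ← R2 − 1/3·R1.
R3 ← R3 − 25/6·R1.
R2 ← R2 / (13/30).
R1 ← R1 − 1/5·R2.
R3 ← R3 − 13/60·R2.
Rank is 2 with 3 unknowns, leaving x_3 free.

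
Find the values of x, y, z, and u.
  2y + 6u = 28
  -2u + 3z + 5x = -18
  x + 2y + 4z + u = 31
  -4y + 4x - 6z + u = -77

x = -6, y = 5, z = 6, u = 3

Row-reduce the augmented matrix:
Swap R1 and R2.
R1 ← R1 / (5).
R3 ← R3 − 1·R1.
R4 ← R4 − 4·R1.
R2 ← R2 / (2).
R3 ← R3 − 2·R2.
R4 ← R4 + 4·R2.
R3 ← R3 / (17/5).
R1 ← R1 − 3/5·R3.
R4 ← R4 + 42/5·R3.
R4 ← R4 / (55/17).
R1 ← R1 − 7/17·R4.
R2 ← R2 − 3·R4.
R3 ← R3 + 23/17·R4.
Reading off the reduced rows gives x = -6, y = 5, z = 6, u = 3.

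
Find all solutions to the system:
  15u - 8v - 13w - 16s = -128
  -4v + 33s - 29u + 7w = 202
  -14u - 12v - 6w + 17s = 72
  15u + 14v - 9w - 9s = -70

no solution

Row-reduce:
R1 ← R1 / (15).
R2 ← R2 + 29·R1.
R3 ← R3 + 14·R1.
R4 ← R4 − 15·R1.
R2 ← R2 / (-292/15).
R1 ← R1 + 8/15·R2.
R3 ← R3 + 292/15·R2.
R4 ← R4 − 22·R2.
Swap R3 and R4.
R3 ← R3 / (-1204/73).
R1 ← R1 + 27/73·R3.
R2 ← R2 − 68/73·R3.
Row 4 reduces to 0 = -2, a contradiction. The system is inconsistent.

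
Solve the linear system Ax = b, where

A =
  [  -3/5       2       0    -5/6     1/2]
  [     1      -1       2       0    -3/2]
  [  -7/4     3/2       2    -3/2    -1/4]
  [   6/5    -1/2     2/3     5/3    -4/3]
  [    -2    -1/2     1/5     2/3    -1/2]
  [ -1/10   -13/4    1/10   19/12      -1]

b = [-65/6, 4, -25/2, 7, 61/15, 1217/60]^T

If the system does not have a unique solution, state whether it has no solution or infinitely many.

no solution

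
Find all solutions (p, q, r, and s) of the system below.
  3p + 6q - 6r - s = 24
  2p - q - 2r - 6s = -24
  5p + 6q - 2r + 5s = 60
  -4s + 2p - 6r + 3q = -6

Row-reduce the augmented matrix:
R1 ← R1 / (3).
R2 ← R2 − 2·R1.
R3 ← R3 − 5·R1.
R4 ← R4 − 2·R1.
R2 ← R2 / (-5).
R1 ← R1 − 2·R2.
R3 ← R3 + 4·R2.
R4 ← R4 + 1·R2.
R3 ← R3 / (32/5).
R1 ← R1 + 6/5·R3.
R2 ← R2 + 2/5·R3.
R4 ← R4 + 12/5·R3.
R4 ← R4 / (11/6).
R1 ← R1 + 5/12·R4.
R2 ← R2 − 7/4·R4.
R3 ← R3 − 41/24·R4.
Reading off the reduced rows gives p = 3, q = 6, r = 3, s = 3.

p = 3, q = 6, r = 3, s = 3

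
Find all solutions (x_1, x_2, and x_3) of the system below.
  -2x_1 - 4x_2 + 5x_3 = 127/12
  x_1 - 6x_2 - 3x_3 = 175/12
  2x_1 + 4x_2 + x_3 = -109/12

x_1 = 1/3, x_2 = -5/2, x_3 = 1/4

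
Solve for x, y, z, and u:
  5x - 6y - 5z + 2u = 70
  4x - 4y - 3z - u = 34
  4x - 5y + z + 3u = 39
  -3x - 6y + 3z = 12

Row-reduce the augmented matrix:
R1 ← R1 / (5).
R2 ← R2 − 4·R1.
R3 ← R3 − 4·R1.
R4 ← R4 + 3·R1.
R2 ← R2 / (4/5).
R1 ← R1 + 6/5·R2.
R3 ← R3 + 1/5·R2.
R4 ← R4 + 48/5·R2.
R3 ← R3 / (21/4).
R1 ← R1 − 1/2·R3.
R2 ← R2 − 5/4·R3.
R4 ← R4 − 12·R3.
R4 ← R4 / (-222/7).
R1 ← R1 + 25/7·R4.
R2 ← R2 + 24/7·R4.
R3 ← R3 − 1/7·R4.
Reading off the reduced rows gives x = 1, y = -5, z = -5, u = 5.

x = 1, y = -5, z = -5, u = 5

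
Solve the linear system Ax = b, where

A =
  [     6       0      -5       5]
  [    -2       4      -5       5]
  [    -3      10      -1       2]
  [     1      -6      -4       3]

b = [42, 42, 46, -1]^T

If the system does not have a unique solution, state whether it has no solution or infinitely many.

no solution

Row-reduce:
R1 ← R1 / (6).
R2 ← R2 + 2·R1.
R3 ← R3 + 3·R1.
R4 ← R4 − 1·R1.
R2 ← R2 / (4).
R3 ← R3 − 10·R2.
R4 ← R4 + 6·R2.
R3 ← R3 / (79/6).
R1 ← R1 + 5/6·R3.
R2 ← R2 + 5/3·R3.
R4 ← R4 + 79/6·R3.
Row 4 reduces to 0 = 3, a contradiction. The system is inconsistent.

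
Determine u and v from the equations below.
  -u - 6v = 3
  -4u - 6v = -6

u = 3, v = -1

Row-reduce the augmented matrix:
R1 ← R1 / (-1).
R2 ← R2 + 4·R1.
R2 ← R2 / (18).
R1 ← R1 − 6·R2.
Reading off the reduced rows gives u = 3, v = -1.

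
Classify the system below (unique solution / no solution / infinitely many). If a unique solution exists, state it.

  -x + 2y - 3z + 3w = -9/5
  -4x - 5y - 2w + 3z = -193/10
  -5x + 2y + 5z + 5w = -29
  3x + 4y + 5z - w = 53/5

Row-reduce the augmented matrix:
R1 ← R1 / (-1).
R2 ← R2 + 4·R1.
R3 ← R3 + 5·R1.
R4 ← R4 − 3·R1.
R2 ← R2 / (-13).
R1 ← R1 + 2·R2.
R3 ← R3 + 8·R2.
R4 ← R4 − 10·R2.
R3 ← R3 / (140/13).
R1 ← R1 − 9/13·R3.
R2 ← R2 + 15/13·R3.
R4 ← R4 − 98/13·R3.
R4 ← R4 / (-9/5).
R1 ← R1 + 53/70·R4.
R2 ← R2 − 13/14·R4.
R3 ← R3 + 9/70·R4.
Reading off the reduced rows gives x = 5/2, y = 2, z = -3/2, w = -13/5.

x = 5/2, y = 2, z = -3/2, w = -13/5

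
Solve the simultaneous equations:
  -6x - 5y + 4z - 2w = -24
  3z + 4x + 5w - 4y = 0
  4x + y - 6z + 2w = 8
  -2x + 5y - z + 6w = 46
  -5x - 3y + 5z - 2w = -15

Row-reduce:
R1 ← R1 / (-6).
R2 ← R2 − 4·R1.
R3 ← R3 − 4·R1.
R4 ← R4 + 2·R1.
R5 ← R5 + 5·R1.
R2 ← R2 / (-22/3).
R1 ← R1 − 5/6·R2.
R3 ← R3 + 7/3·R2.
R4 ← R4 − 20/3·R2.
R5 ← R5 − 7/6·R2.
R3 ← R3 / (-113/22).
R1 ← R1 + 1/44·R3.
R2 ← R2 + 17/22·R3.
R4 ← R4 − 31/11·R3.
R5 ← R5 − 113/44·R3.
R4 ← R4 / (1099/113).
R1 ← R1 − 85/113·R4.
R2 ← R2 + 48/113·R4.
R3 ← R3 − 11/113·R4.
Row 5 reduces to 0 = 1, a contradiction. The system is inconsistent.

no solution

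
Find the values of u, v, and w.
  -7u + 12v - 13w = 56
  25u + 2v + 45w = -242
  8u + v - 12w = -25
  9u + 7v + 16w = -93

u = -6, v = -1, w = -2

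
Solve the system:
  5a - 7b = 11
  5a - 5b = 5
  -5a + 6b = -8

a = -2, b = -3

Row-reduce the augmented matrix:
R1 ← R1 / (5).
R2 ← R2 − 5·R1.
R3 ← R3 + 5·R1.
R2 ← R2 / (2).
R1 ← R1 + 7/5·R2.
R3 ← R3 + 1·R2.
R3 reduces to 0 = 0, so the extra equation is consistent.
Reading off the reduced rows gives a = -2, b = -3.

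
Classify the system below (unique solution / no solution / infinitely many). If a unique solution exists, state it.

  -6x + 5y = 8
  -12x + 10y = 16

infinitely many solutions

Row-reduce:
R1 ← R1 / (-6).
R2 ← R2 + 12·R1.
Rank is 1 with 2 unknowns, leaving y free.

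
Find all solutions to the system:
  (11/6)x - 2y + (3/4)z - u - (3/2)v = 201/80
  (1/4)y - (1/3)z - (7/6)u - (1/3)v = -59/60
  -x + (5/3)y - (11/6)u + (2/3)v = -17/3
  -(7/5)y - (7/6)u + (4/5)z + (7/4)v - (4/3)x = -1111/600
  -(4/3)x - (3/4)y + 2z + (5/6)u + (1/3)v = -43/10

x = 3/2, y = -8/5, z = -9/4, u = 1, v = 1/2

Row-reduce the augmented matrix:
R1 ← R1 / (11/6).
R3 ← R3 + 1·R1.
R4 ← R4 + 4/3·R1.
R5 ← R5 + 4/3·R1.
R2 ← R2 / (1/4).
R1 ← R1 + 12/11·R2.
R3 ← R3 − 19/33·R2.
R4 ← R4 + 157/55·R2.
R5 ← R5 + 97/44·R2.
R3 ← R3 / (233/198).
R1 ← R1 + 23/22·R3.
R2 ← R2 + 4/3·R3.
R4 ← R4 + 406/165·R3.
R5 ← R5 + 13/33·R3.
R4 ← R4 / (-101851/6990).
R1 ← R1 + 2499/466·R4.
R2 ← R2 + 1006/233·R4.
R3 ← R3 − 61/233·R4.
R5 ← R5 + 7045/699·R4.
R5 ← R5 / (-1347565/611106).
R1 ← R1 + 424227/407404·R5.
R2 ← R2 + 8603/101851·R5.
R3 ← R3 − 99857/203702·R5.
R4 ← R4 − 25983/203702·R5.
Reading off the reduced rows gives x = 3/2, y = -8/5, z = -9/4, u = 1, v = 1/2.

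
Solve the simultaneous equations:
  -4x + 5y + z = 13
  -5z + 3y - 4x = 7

infinitely many solutions

Row-reduce:
R1 ← R1 / (-4).
R2 ← R2 + 4·R1.
R2 ← R2 / (-2).
R1 ← R1 + 5/4·R2.
Rank is 2 with 3 unknowns, leaving z free.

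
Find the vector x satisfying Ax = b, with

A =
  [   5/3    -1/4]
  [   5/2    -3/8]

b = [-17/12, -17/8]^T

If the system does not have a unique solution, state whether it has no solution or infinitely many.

Row-reduce:
R1 ← R1 / (5/3).
R2 ← R2 − 5/2·R1.
Rank is 1 with 2 unknowns, leaving x_2 free.

infinitely many solutions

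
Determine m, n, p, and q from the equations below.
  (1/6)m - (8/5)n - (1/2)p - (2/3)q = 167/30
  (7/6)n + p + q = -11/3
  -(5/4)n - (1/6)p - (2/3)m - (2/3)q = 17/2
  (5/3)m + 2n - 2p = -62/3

m = -4, n = -4, p = 3, q = -2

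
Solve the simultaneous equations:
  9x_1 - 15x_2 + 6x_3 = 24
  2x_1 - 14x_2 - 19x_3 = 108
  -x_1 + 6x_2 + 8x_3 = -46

x_1 = 2, x_2 = -2, x_3 = -4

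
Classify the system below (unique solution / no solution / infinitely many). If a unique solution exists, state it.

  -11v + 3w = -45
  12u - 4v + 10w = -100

infinitely many solutions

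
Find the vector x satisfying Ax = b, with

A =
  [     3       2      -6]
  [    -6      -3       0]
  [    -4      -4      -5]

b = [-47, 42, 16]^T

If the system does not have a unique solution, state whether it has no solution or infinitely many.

x_1 = -5, x_2 = -4, x_3 = 4

Row-reduce the augmented matrix:
R1 ← R1 / (3).
R2 ← R2 + 6·R1.
R3 ← R3 + 4·R1.
R1 ← R1 − 2/3·R2.
R3 ← R3 + 4/3·R2.
R3 ← R3 / (-29).
R1 ← R1 − 6·R3.
R2 ← R2 + 12·R3.
Reading off the reduced rows gives x_1 = -5, x_2 = -4, x_3 = 4.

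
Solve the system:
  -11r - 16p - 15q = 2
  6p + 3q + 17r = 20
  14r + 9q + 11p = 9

infinitely many solutions

Row-reduce:
R1 ← R1 / (-16).
R2 ← R2 − 6·R1.
R3 ← R3 − 11·R1.
R2 ← R2 / (-21/8).
R1 ← R1 − 15/16·R2.
R3 ← R3 + 21/16·R2.
Rank is 2 with 3 unknowns, leaving r free.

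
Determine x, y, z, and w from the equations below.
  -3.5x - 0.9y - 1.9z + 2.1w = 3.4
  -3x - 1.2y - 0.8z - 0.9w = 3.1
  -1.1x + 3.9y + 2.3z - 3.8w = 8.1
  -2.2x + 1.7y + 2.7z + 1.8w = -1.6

Row-reduce the augmented matrix:
R1 ← R1 / (-7/2).
R2 ← R2 + 3·R1.
R3 ← R3 + 11/10·R1.
R4 ← R4 + 11/5·R1.
R2 ← R2 / (-3/7).
R1 ← R1 − 9/35·R2.
R3 ← R3 − 732/175·R2.
R4 ← R4 − 793/350·R2.
R3 ← R3 / (1373/125).
R1 ← R1 − 26/25·R3.
R2 ← R2 + 29/15·R3.
R4 ← R4 − 3103/375·R3.
R4 ← R4 / (775843/82380).
R1 ← R1 − 1915/2746·R4.
R2 ← R2 − 3611/4119·R4.
R3 ← R3 + 7703/2746·R4.
Reading off the reduced rows gives x = -1, y = 2, z = -2, w = -1.

x = -1, y = 2, z = -2, w = -1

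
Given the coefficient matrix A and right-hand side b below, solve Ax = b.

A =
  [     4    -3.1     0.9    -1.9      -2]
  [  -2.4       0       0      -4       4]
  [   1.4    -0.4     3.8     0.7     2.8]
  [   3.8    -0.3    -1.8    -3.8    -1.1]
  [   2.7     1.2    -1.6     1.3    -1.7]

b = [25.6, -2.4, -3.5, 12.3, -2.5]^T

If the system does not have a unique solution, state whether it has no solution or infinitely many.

x_1 = 1, x_2 = -6, x_3 = -1, x_4 = -1, x_5 = -1

Row-reduce the augmented matrix:
R1 ← R1 / (4).
R2 ← R2 + 12/5·R1.
R3 ← R3 − 7/5·R1.
R4 ← R4 − 19/5·R1.
R5 ← R5 − 27/10·R1.
R2 ← R2 / (-93/50).
R1 ← R1 + 31/40·R2.
R3 ← R3 − 137/200·R2.
R4 ← R4 − 529/200·R2.
R5 ← R5 − 1317/400·R2.
R3 ← R3 / (571/155).
R2 ← R2 + 9/31·R3.
R4 ← R4 + 117/62·R3.
R5 ← R5 + 194/155·R3.
R4 ← R4 / (-328031/34260).
R1 ← R1 − 5/3·R4.
R2 ← R2 − 9325/3426·R4.
R3 ← R3 + 491/3426·R4.
R5 ← R5 + 57347/8565·R4.
R5 ← R5 / (1933744/1640155).
R1 ← R1 + 141145/328031·R5.
R2 ← R2 − 285671/328031·R5.
R3 ← R3 − 368605/328031·R5.
R4 ← R4 + 243344/328031·R5.
Reading off the reduced rows gives x_1 = 1, x_2 = -6, x_3 = -1, x_4 = -1, x_5 = -1.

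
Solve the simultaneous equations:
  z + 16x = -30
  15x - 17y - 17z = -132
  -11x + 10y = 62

x = -2, y = 4, z = 2

Row-reduce the augmented matrix:
R1 ← R1 / (16).
R2 ← R2 − 15·R1.
R3 ← R3 + 11·R1.
R2 ← R2 / (-17).
R3 ← R3 − 10·R2.
R3 ← R3 / (-2683/272).
R1 ← R1 − 1/16·R3.
R2 ← R2 − 287/272·R3.
Reading off the reduced rows gives x = -2, y = 4, z = 2.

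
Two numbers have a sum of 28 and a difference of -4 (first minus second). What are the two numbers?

first number: 12, second number: 16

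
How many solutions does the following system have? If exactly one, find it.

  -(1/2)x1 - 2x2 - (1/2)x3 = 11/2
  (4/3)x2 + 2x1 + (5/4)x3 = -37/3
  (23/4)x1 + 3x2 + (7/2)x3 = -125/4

no solution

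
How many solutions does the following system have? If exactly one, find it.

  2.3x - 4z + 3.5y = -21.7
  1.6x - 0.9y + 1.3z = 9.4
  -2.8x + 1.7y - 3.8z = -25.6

x = 1, y = 0, z = 6

Row-reduce the augmented matrix:
R1 ← R1 / (23/10).
R2 ← R2 − 8/5·R1.
R3 ← R3 + 14/5·R1.
R2 ← R2 / (-767/230).
R1 ← R1 − 35/23·R2.
R3 ← R3 − 1371/230·R2.
R3 ← R3 / (-10523/7670).
R1 ← R1 − 95/767·R3.
R2 ← R2 + 939/767·R3.
Reading off the reduced rows gives x = 1, y = 0, z = 6.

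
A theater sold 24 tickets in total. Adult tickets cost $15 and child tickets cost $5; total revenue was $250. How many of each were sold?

Let a = adult tickets, c = child tickets.
  a + c = 24
  15a + 5c = 250
From equation 1: a = 24 − c.
Substitute into equation 2 and solve: c = 11.
Then a = 13.

adult tickets: 13, child tickets: 11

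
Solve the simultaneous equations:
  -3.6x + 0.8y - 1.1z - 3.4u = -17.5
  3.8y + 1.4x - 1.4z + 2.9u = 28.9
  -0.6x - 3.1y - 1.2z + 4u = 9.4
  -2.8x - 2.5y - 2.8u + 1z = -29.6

x = 4, y = 2, z = -5, u = 3

Row-reduce the augmented matrix:
R1 ← R1 / (-18/5).
R2 ← R2 − 7/5·R1.
R3 ← R3 + 3/5·R1.
R4 ← R4 + 14/5·R1.
R2 ← R2 / (37/9).
R1 ← R1 + 2/9·R2.
R3 ← R3 + 97/30·R2.
R4 ← R4 + 281/90·R2.
R3 ← R3 / (-18161/7400).
R1 ← R1 − 153/740·R3.
R2 ← R2 + 329/740·R3.
R4 ← R4 − 3459/7400·R3.
R4 ← R4 / (390249/181610).
R1 ← R1 − 55173/36322·R4.
R2 ← R2 + 12137/18161·R4.
R3 ← R3 + 42976/18161·R4.
Reading off the reduced rows gives x = 4, y = 2, z = -5, u = 3.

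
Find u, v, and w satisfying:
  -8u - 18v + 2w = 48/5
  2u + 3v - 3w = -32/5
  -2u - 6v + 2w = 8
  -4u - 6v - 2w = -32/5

u = 12/5, v = -4/3, w = 12/5

Row-reduce the augmented matrix:
R1 ← R1 / (-8).
R2 ← R2 − 2·R1.
R3 ← R3 + 2·R1.
R4 ← R4 + 4·R1.
R2 ← R2 / (-3/2).
R1 ← R1 − 9/4·R2.
R3 ← R3 + 3/2·R2.
R4 ← R4 − 3·R2.
R3 ← R3 / (4).
R1 ← R1 + 4·R3.
R2 ← R2 − 5/3·R3.
R4 ← R4 + 8·R3.
R4 reduces to 0 = 0, so the extra equation is consistent.
Reading off the reduced rows gives u = 12/5, v = -4/3, w = 12/5.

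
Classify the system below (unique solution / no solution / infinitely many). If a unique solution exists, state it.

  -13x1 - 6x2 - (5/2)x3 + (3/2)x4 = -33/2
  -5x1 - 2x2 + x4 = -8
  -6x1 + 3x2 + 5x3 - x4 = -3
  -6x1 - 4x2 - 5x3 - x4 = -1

infinitely many solutions

Row-reduce:
R1 ← R1 / (-13).
R2 ← R2 + 5·R1.
R3 ← R3 + 6·R1.
R4 ← R4 + 6·R1.
R2 ← R2 / (4/13).
R1 ← R1 − 6/13·R2.
R3 ← R3 − 75/13·R2.
R4 ← R4 + 16/13·R2.
R3 ← R3 / (-95/8).
R1 ← R1 + 5/4·R3.
R2 ← R2 − 25/8·R3.
Rank is 3 with 4 unknowns, leaving x4 free.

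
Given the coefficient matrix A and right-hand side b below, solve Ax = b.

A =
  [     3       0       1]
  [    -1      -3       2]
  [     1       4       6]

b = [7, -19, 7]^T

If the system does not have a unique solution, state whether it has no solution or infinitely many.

x_1 = 3, x_2 = 4, x_3 = -2

Row-reduce the augmented matrix:
R1 ← R1 / (3).
R2 ← R2 + 1·R1.
R3 ← R3 − 1·R1.
R2 ← R2 / (-3).
R3 ← R3 − 4·R2.
R3 ← R3 / (79/9).
R1 ← R1 − 1/3·R3.
R2 ← R2 + 7/9·R3.
Reading off the reduced rows gives x_1 = 3, x_2 = 4, x_3 = -2.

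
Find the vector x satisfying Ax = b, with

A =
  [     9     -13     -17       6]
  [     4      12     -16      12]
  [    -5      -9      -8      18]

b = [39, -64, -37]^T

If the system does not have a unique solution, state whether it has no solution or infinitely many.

Row-reduce:
R1 ← R1 / (9).
R2 ← R2 − 4·R1.
R3 ← R3 + 5·R1.
R2 ← R2 / (160/9).
R1 ← R1 + 13/9·R2.
R3 ← R3 + 146/9·R2.
R3 ← R3 / (-503/20).
R1 ← R1 + 103/40·R3.
R2 ← R2 + 19/40·R3.
Rank is 3 with 4 unknowns, leaving x_4 free.

infinitely many solutions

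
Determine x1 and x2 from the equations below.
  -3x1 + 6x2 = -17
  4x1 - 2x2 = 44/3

x1 = 3, x2 = -4/3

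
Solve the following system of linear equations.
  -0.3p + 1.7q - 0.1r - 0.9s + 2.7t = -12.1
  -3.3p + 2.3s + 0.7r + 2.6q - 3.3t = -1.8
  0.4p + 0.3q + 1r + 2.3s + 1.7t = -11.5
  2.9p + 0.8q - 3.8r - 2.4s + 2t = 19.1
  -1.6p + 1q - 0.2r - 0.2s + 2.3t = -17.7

p = 5, q = 1, r = -3, s = -1, t = -5

Row-reduce the augmented matrix:
R1 ← R1 / (-3/10).
R2 ← R2 + 33/10·R1.
R3 ← R3 − 2/5·R1.
R4 ← R4 − 29/10·R1.
R5 ← R5 + 8/5·R1.
R2 ← R2 / (-161/10).
R1 ← R1 + 17/3·R2.
R3 ← R3 − 77/30·R2.
R4 ← R4 − 517/30·R2.
R5 ← R5 + 121/15·R2.
R3 ← R3 / (398/345).
R1 ← R1 + 145/483·R3.
R2 ← R2 + 18/161·R3.
R4 ← R4 + 13717/4830·R3.
R5 ← R5 + 1373/2415·R3.
R4 ← R4 / (526817/55720).
R1 ← R1 + 2795/5572·R4.
R2 ← R2 + 1289/2786·R4.
R3 ← R3 − 2101/796·R4.
R5 ← R5 + 67/5572·R4.
R5 ← R5 / (23413761/5268170).
R1 ← R1 − 1183752/526817·R5.
R2 ← R2 − 898084/526817·R5.
R3 ← R3 − 1065986/526817·R5.
R4 ← R4 + 397097/526817·R5.
Reading off the reduced rows gives p = 5, q = 1, r = -3, s = -1, t = -5.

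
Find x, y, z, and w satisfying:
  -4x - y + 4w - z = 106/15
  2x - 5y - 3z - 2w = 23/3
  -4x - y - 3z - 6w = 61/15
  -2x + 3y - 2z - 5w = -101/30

Row-reduce the augmented matrix:
R1 ← R1 / (-4).
R2 ← R2 − 2·R1.
R3 ← R3 + 4·R1.
R4 ← R4 + 2·R1.
R2 ← R2 / (-11/2).
R1 ← R1 − 1/4·R2.
R4 ← R4 − 7/2·R2.
R3 ← R3 / (-2).
R1 ← R1 − 1/11·R3.
R2 ← R2 − 7/11·R3.
R4 ← R4 + 41/11·R3.
R4 ← R4 / (128/11).
R1 ← R1 + 16/11·R4.
R2 ← R2 + 35/11·R4.
R3 ← R3 − 5·R4.
Reading off the reduced rows gives x = -2/3, y = -7/5, z = -1, w = 1/2.

x = -2/3, y = -7/5, z = -1, w = 1/2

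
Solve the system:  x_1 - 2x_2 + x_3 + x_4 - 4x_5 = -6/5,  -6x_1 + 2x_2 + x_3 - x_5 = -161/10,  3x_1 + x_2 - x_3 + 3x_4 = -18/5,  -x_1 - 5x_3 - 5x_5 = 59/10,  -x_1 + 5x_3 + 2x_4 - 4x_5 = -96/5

x_1 = 8/5, x_2 = -2, x_3 = -2, x_4 = -14/5, x_5 = 1/2

Row-reduce the augmented matrix:
R2 ← R2 + 6·R1.
R3 ← R3 − 3·R1.
R4 ← R4 + 1·R1.
R5 ← R5 + 1·R1.
R2 ← R2 / (-10).
R1 ← R1 + 2·R2.
R3 ← R3 − 7·R2.
R4 ← R4 + 2·R2.
R5 ← R5 + 2·R2.
R3 ← R3 / (9/10).
R1 ← R1 + 2/5·R3.
R2 ← R2 + 7/10·R3.
R4 ← R4 + 27/5·R3.
R5 ← R5 − 23/5·R3.
R4 ← R4 / (25).
R1 ← R1 − 5/3·R4.
R2 ← R2 − 8/3·R4.
R3 ← R3 − 14/3·R4.
R5 ← R5 + 59/3·R4.
R5 ← R5 / (-899/225).
R1 ← R1 − 46/45·R5.
R2 ← R2 − 488/225·R5.
R3 ← R3 − 179/225·R5.
R4 ← R4 + 37/25·R5.
Reading off the reduced rows gives x_1 = 8/5, x_2 = -2, x_3 = -2, x_4 = -14/5, x_5 = 1/2.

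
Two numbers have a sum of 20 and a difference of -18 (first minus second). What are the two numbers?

first number: 1, second number: 19

Let x = first number, y = second number.
  x + y = 20
  x - y = -18
From equation 1: x = 20 − y.
Substitute into equation 2 and solve: y = 19.
Then x = 1.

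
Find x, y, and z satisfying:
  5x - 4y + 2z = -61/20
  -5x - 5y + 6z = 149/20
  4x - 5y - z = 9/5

Row-reduce the augmented matrix:
R1 ← R1 / (5).
R2 ← R2 + 5·R1.
R3 ← R3 − 4·R1.
R2 ← R2 / (-9).
R1 ← R1 + 4/5·R2.
R3 ← R3 + 9/5·R2.
R3 ← R3 / (-21/5).
R1 ← R1 + 14/45·R3.
R2 ← R2 + 8/9·R3.
Reading off the reduced rows gives x = -5/4, y = -6/5, z = -4/5.

x = -5/4, y = -6/5, z = -4/5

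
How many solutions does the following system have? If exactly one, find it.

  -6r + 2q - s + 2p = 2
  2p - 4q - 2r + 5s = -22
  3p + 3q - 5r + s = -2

infinitely many solutions

Row-reduce:
R1 ← R1 / (2).
R2 ← R2 − 2·R1.
R3 ← R3 − 3·R1.
R2 ← R2 / (-6).
R1 ← R1 − 1·R2.
R3 ← R3 / (4).
R1 ← R1 + 7/3·R3.
R2 ← R2 + 2/3·R3.
Rank is 3 with 4 unknowns, leaving s free.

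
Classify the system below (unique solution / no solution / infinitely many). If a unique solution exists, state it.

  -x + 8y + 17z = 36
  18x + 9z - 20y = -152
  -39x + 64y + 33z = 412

Row-reduce:
R1 ← R1 / (-1).
R2 ← R2 − 18·R1.
R3 ← R3 + 39·R1.
R2 ← R2 / (124).
R1 ← R1 + 8·R2.
R3 ← R3 + 248·R2.
Rank is 2 with 3 unknowns, leaving z free.

infinitely many solutions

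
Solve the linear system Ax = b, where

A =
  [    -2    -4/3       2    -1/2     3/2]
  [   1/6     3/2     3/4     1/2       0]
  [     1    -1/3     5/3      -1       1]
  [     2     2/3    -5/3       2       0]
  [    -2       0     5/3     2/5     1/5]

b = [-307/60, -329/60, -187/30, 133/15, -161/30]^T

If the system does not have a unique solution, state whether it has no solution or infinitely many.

x_1 = 3/5, x_2 = -3, x_3 = -3, x_4 = 7/3, x_5 = -1/2

Row-reduce the augmented matrix:
R1 ← R1 / (-2).
R2 ← R2 − 1/6·R1.
R3 ← R3 − 1·R1.
R4 ← R4 − 2·R1.
R5 ← R5 + 2·R1.
R2 ← R2 / (25/18).
R1 ← R1 − 2/3·R2.
R3 ← R3 + 1·R2.
R4 ← R4 + 2/3·R2.
R5 ← R5 − 4/3·R2.
R3 ← R3 / (499/150).
R1 ← R1 + 36/25·R3.
R2 ← R2 − 33/50·R3.
R4 ← R4 − 58/75·R3.
R5 ← R5 + 91/75·R3.
R4 ← R4 / (965/499).
R1 ← R1 + 735/1996·R4.
R2 ← R2 − 1023/1996·R4.
R3 ← R3 + 138/499·R4.
R5 ← R5 − 621/4990·R4.
R5 ← R5 / (-793/965).
R1 ← R1 − 39/193·R5.
R2 ← R2 + 111/193·R5.
R3 ← R3 − 138/193·R5.
R4 ← R4 − 113/193·R5.
Reading off the reduced rows gives x_1 = 3/5, x_2 = -3, x_3 = -3, x_4 = 7/3, x_5 = -1/2.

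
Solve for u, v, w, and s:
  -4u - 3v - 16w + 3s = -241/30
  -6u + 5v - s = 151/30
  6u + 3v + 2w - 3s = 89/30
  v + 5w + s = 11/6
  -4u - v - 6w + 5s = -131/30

u = -1/5, v = 2/3, w = 1/3, s = -1/2

Row-reduce the augmented matrix:
R1 ← R1 / (-4).
R2 ← R2 + 6·R1.
R3 ← R3 − 6·R1.
R5 ← R5 + 4·R1.
R2 ← R2 / (19/2).
R1 ← R1 − 3/4·R2.
R3 ← R3 + 3/2·R2.
R4 ← R4 − 1·R2.
R5 ← R5 − 2·R2.
R3 ← R3 / (-346/19).
R1 ← R1 − 40/19·R3.
R2 ← R2 − 48/19·R3.
R4 ← R4 − 47/19·R3.
R5 ← R5 − 94/19·R3.
R4 ← R4 / (288/173).
R1 ← R1 + 42/173·R4.
R2 ← R2 + 85/173·R4.
R3 ← R3 + 6/173·R4.
R5 ← R5 − 576/173·R4.
R5 reduces to 0 = 0, so the extra equation is consistent.
Reading off the reduced rows gives u = -1/5, v = 2/3, w = 1/3, s = -1/2.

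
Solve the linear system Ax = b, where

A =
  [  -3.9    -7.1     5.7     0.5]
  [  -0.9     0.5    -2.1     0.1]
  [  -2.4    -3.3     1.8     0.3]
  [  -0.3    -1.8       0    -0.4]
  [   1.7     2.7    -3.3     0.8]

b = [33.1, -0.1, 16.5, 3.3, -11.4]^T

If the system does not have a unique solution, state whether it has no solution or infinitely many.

Row-reduce the augmented matrix:
R1 ← R1 / (-39/10).
R2 ← R2 + 9/10·R1.
R3 ← R3 + 12/5·R1.
R4 ← R4 + 3/10·R1.
R5 ← R5 − 17/10·R1.
R2 ← R2 / (139/65).
R1 ← R1 − 71/39·R2.
R3 ← R3 − 139/130·R2.
R4 ← R4 + 163/130·R2.
R5 ← R5 + 77/195·R2.
Swap R3 and R4.
R3 ← R3 / (-3393/1390).
R1 ← R1 − 201/139·R3.
R2 ← R2 + 222/139·R3.
R5 ← R5 + 201/139·R3.
Swap R4 and R5.
R4 ← R4 / (14479/11310).
R1 ← R1 + 430/1131·R4.
R2 ← R2 − 323/1131·R4.
R3 ← R3 − 622/3393·R4.
R5 reduces to 0 = 0, so the extra equation is consistent.
Reading off the reduced rows gives x_1 = -3, x_2 = -2, x_3 = 1, x_4 = 3.

x_1 = -3, x_2 = -2, x_3 = 1, x_4 = 3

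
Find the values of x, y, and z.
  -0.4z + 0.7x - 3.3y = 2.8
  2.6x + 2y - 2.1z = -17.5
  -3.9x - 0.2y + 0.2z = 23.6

Row-reduce the augmented matrix:
R1 ← R1 / (7/10).
R2 ← R2 − 13/5·R1.
R3 ← R3 + 39/10·R1.
R2 ← R2 / (499/35).
R1 ← R1 + 33/7·R2.
R3 ← R3 + 1301/70·R2.
R3 ← R3 / (-28237/9980).
R1 ← R1 + 773/998·R3.
R2 ← R2 + 43/998·R3.
Reading off the reduced rows gives x = -6, y = -2, z = -1.

x = -6, y = -2, z = -1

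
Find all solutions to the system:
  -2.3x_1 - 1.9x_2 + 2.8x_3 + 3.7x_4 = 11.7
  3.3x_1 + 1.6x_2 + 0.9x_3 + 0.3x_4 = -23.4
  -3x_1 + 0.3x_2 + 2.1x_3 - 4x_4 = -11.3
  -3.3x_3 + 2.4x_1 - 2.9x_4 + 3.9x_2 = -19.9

Row-reduce the augmented matrix:
R1 ← R1 / (-23/10).
R2 ← R2 − 33/10·R1.
R3 ← R3 + 3·R1.
R4 ← R4 − 12/5·R1.
R2 ← R2 / (-259/230).
R1 ← R1 − 19/23·R2.
R3 ← R3 − 639/230·R2.
R4 ← R4 − 441/230·R2.
R3 ← R3 / (13701/1295).
R1 ← R1 − 619/259·R3.
R2 ← R2 + 1131/259·R3.
R4 ← R4 − 1479/185·R3.
R4 ← R4 / (307079/45670).
R1 ← R1 − 18821/13701·R4.
R2 ← R2 + 13300/4567·R4.
R3 ← R3 − 6490/13701·R4.
Reading off the reduced rows gives x_1 = -3, x_2 = -6, x_3 = -5, x_4 = 2.

x_1 = -3, x_2 = -6, x_3 = -5, x_4 = 2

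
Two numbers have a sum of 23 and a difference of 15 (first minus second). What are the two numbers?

first number: 19, second number: 4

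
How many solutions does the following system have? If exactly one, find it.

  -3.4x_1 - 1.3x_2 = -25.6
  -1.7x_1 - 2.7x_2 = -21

Row-reduce the augmented matrix:
R1 ← R1 / (-17/5).
R2 ← R2 + 17/10·R1.
R2 ← R2 / (-41/20).
R1 ← R1 − 13/34·R2.
Reading off the reduced rows gives x_1 = 6, x_2 = 4.

x_1 = 6, x_2 = 4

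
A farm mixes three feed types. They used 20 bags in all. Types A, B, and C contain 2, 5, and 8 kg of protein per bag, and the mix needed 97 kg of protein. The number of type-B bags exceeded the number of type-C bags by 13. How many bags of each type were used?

Let a = type-A bags, b = type-B bags, c = type-C bags.
  a + b + c = 20
  5b + 2a + 8c = 97
  b - c = 13
Row-reduce the augmented matrix:
R2 ← R2 − 2·R1.
R2 ← R2 / (3).
R1 ← R1 − 1·R2.
R3 ← R3 − 1·R2.
R3 ← R3 / (-3).
R1 ← R1 + 1·R3.
R2 ← R2 − 2·R3.
Reading off the reduced rows gives a = 3, b = 15, c = 2.

type-A bags: 3, type-B bags: 15, type-C bags: 2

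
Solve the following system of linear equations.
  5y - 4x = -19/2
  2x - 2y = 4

Row-reduce the augmented matrix:
R1 ← R1 / (-4).
R2 ← R2 − 2·R1.
R2 ← R2 / (1/2).
R1 ← R1 + 5/4·R2.
Reading off the reduced rows gives x = 1/2, y = -3/2.

x = 1/2, y = -3/2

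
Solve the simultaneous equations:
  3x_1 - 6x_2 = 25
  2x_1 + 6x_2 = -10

x_1 = 3, x_2 = -8/3

Row-reduce the augmented matrix:
R1 ← R1 / (3).
R2 ← R2 − 2·R1.
R2 ← R2 / (10).
R1 ← R1 + 2·R2.
Reading off the reduced rows gives x_1 = 3, x_2 = -8/3.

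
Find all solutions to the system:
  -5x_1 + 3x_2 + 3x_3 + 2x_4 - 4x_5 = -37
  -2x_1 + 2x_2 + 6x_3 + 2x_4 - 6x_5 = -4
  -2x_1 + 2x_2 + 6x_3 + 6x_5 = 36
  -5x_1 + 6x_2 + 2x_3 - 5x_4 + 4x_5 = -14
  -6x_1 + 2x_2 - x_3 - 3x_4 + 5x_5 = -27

Row-reduce the augmented matrix:
R1 ← R1 / (-5).
R2 ← R2 + 2·R1.
R3 ← R3 + 2·R1.
R4 ← R4 + 5·R1.
R5 ← R5 + 6·R1.
R2 ← R2 / (4/5).
R1 ← R1 + 3/5·R2.
R3 ← R3 − 4/5·R2.
R4 ← R4 − 3·R2.
R5 ← R5 + 8/5·R2.
Swap R3 and R4.
R3 ← R3 / (-19).
R1 ← R1 − 3·R3.
R2 ← R2 − 6·R3.
R5 ← R5 − 5·R3.
R4 ← R4 / (-2).
R1 ← R1 + 25/19·R4.
R2 ← R2 + 81/38·R4.
R3 ← R3 − 23/38·R4.
R5 ← R5 + 229/38·R4.
R5 ← R5 / (-1091/38).
R1 ← R1 + 124/19·R5.
R2 ← R2 + 401/38·R5.
R3 ← R3 − 89/38·R5.
R4 ← R4 + 6·R5.
Reading off the reduced rows gives x_1 = 6, x_2 = -3, x_3 = 6, x_4 = -2, x_5 = 3.

x_1 = 6, x_2 = -3, x_3 = 6, x_4 = -2, x_5 = 3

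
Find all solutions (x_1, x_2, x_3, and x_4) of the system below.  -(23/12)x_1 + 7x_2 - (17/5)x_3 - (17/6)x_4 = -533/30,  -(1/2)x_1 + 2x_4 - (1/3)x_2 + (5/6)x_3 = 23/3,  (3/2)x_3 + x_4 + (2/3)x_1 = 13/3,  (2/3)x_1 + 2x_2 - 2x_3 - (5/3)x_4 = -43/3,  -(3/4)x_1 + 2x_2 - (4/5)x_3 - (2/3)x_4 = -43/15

no solution

Row-reduce:
R1 ← R1 / (-23/12).
R2 ← R2 + 1/2·R1.
R3 ← R3 − 2/3·R1.
R4 ← R4 − 2/3·R1.
R5 ← R5 + 3/4·R1.
R2 ← R2 / (-149/69).
R1 ← R1 + 84/23·R2.
R3 ← R3 − 56/23·R2.
R4 ← R4 − 102/23·R2.
R5 ← R5 + 17/23·R2.
R3 ← R3 / (3363/1490).
R1 ← R1 + 846/745·R3.
R2 ← R2 + 1187/1490·R3.
R4 ← R4 − 261/745·R3.
R5 ← R5 + 87/1490·R3.
R4 ← R4 / (147/59).
R1 ← R1 + 94/59·R4.
R2 ← R2 + 92/531·R4.
R3 ← R3 − 730/531·R4.
R5 ← R5 + 49/118·R4.
Row 5 reduces to 0 = 2/3, a contradiction. The system is inconsistent.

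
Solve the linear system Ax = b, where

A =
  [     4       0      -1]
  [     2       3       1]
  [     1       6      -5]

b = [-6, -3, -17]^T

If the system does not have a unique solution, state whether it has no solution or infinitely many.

x_1 = -1, x_2 = -1, x_3 = 2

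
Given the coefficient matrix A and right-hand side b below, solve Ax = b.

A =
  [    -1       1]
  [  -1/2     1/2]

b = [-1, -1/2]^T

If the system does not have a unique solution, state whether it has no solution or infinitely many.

infinitely many solutions

Row-reduce:
R1 ← R1 / (-1).
R2 ← R2 + 1/2·R1.
Rank is 1 with 2 unknowns, leaving x_2 free.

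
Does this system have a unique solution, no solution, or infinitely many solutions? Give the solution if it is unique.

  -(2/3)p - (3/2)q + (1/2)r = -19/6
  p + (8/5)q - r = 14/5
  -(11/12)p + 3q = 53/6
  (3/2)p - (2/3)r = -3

no solution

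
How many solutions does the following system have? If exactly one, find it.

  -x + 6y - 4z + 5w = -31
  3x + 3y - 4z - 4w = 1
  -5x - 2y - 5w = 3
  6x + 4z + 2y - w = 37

x = 2, y = 1, z = 5, w = -3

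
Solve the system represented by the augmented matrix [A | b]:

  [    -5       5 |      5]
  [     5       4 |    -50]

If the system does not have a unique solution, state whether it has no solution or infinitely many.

Row-reduce the augmented matrix:
R1 ← R1 / (-5).
R2 ← R2 − 5·R1.
R2 ← R2 / (9).
R1 ← R1 + 1·R2.
Reading off the reduced rows gives x_1 = -6, x_2 = -5.

x_1 = -6, x_2 = -5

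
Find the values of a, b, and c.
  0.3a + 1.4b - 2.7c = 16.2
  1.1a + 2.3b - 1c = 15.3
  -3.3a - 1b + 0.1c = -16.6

a = 4, b = 3, c = -4

Row-reduce the augmented matrix:
R1 ← R1 / (3/10).
R2 ← R2 − 11/10·R1.
R3 ← R3 + 33/10·R1.
R2 ← R2 / (-17/6).
R1 ← R1 − 14/3·R2.
R3 ← R3 − 72/5·R2.
R3 ← R3 / (6644/425).
R1 ← R1 − 481/85·R3.
R2 ← R2 + 267/85·R3.
Reading off the reduced rows gives a = 4, b = 3, c = -4.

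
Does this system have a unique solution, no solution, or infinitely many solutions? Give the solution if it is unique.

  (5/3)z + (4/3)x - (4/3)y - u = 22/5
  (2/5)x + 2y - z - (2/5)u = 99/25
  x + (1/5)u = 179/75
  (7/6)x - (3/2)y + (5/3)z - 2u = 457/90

Row-reduce the augmented matrix:
R1 ← R1 / (4/3).
R2 ← R2 − 2/5·R1.
R3 ← R3 − 1·R1.
R4 ← R4 − 7/6·R1.
R2 ← R2 / (12/5).
R1 ← R1 + 1·R2.
R3 ← R3 − 1·R2.
R4 ← R4 + 1/3·R2.
R3 ← R3 / (-5/8).
R1 ← R1 − 5/8·R3.
R2 ← R2 + 5/8·R3.
R4 ← R4 / (-41/36).
R1 ← R1 − 1/5·R4.
R2 ← R2 + 31/30·R4.
R3 ← R3 + 119/75·R4.
Reading off the reduced rows gives x = 8/3, y = 5/3, z = 1, u = -7/5.

x = 8/3, y = 5/3, z = 1, u = -7/5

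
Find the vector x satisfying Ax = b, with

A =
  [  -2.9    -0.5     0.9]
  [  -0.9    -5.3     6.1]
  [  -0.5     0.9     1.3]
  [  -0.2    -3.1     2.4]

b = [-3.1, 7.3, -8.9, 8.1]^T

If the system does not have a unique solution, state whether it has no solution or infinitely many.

x_1 = 1, x_2 = -5, x_3 = -3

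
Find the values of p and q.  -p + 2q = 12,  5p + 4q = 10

p = -2, q = 5

From equation 1: p = -12 + 2·q.
Substitute into equation 2 and solve: q = 5.
Then p = -2.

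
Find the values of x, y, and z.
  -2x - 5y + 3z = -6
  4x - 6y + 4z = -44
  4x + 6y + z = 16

x = -6, y = 6, z = 4

Row-reduce the augmented matrix:
R1 ← R1 / (-2).
R2 ← R2 − 4·R1.
R3 ← R3 − 4·R1.
R2 ← R2 / (-16).
R1 ← R1 − 5/2·R2.
R3 ← R3 + 4·R2.
R3 ← R3 / (9/2).
R1 ← R1 − 1/16·R3.
R2 ← R2 + 5/8·R3.
Reading off the reduced rows gives x = -6, y = 6, z = 4.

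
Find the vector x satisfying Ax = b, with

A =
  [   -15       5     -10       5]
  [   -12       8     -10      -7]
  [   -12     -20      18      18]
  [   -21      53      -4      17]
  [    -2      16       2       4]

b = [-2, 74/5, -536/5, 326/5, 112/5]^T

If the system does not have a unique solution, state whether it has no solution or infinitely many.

x_1 = 2, x_2 = 2, x_3 = -2, x_4 = -2/5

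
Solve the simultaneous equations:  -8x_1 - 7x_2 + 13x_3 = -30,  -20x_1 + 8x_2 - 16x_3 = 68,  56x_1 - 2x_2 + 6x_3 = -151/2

Row-reduce:
R1 ← R1 / (-8).
R2 ← R2 + 20·R1.
R3 ← R3 − 56·R1.
R2 ← R2 / (51/2).
R1 ← R1 − 7/8·R2.
R3 ← R3 + 51·R2.
Row 3 reduces to 0 = 1/2, a contradiction. The system is inconsistent.

no solution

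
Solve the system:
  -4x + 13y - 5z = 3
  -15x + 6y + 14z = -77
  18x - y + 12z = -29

x = 1, y = -1, z = -4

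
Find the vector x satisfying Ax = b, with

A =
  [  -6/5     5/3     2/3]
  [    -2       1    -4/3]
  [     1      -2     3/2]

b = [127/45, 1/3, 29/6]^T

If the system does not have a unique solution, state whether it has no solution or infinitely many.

Row-reduce the augmented matrix:
R1 ← R1 / (-6/5).
R2 ← R2 + 2·R1.
R3 ← R3 − 1·R1.
R2 ← R2 / (-16/9).
R1 ← R1 + 25/18·R2.
R3 ← R3 + 11/18·R2.
R3 ← R3 / (139/48).
R1 ← R1 − 65/48·R3.
R2 ← R2 − 11/8·R3.
Reading off the reduced rows gives x_1 = -3, x_2 = -5/3, x_3 = 3.

x_1 = -3, x_2 = -5/3, x_3 = 3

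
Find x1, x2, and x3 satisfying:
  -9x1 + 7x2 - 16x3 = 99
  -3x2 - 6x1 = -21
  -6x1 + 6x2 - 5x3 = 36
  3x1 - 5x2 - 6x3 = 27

Row-reduce the augmented matrix:
R1 ← R1 / (-9).
R2 ← R2 + 6·R1.
R3 ← R3 + 6·R1.
R4 ← R4 − 3·R1.
R2 ← R2 / (-23/3).
R1 ← R1 + 7/9·R2.
R3 ← R3 − 4/3·R2.
R4 ← R4 + 8/3·R2.
R3 ← R3 / (173/23).
R1 ← R1 − 16/23·R3.
R2 ← R2 + 32/23·R3.
R4 ← R4 + 346/23·R3.
R4 reduces to 0 = 0, so the extra equation is consistent.
Reading off the reduced rows gives x1 = 2, x2 = 3, x3 = -6.

x1 = 2, x2 = 3, x3 = -6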